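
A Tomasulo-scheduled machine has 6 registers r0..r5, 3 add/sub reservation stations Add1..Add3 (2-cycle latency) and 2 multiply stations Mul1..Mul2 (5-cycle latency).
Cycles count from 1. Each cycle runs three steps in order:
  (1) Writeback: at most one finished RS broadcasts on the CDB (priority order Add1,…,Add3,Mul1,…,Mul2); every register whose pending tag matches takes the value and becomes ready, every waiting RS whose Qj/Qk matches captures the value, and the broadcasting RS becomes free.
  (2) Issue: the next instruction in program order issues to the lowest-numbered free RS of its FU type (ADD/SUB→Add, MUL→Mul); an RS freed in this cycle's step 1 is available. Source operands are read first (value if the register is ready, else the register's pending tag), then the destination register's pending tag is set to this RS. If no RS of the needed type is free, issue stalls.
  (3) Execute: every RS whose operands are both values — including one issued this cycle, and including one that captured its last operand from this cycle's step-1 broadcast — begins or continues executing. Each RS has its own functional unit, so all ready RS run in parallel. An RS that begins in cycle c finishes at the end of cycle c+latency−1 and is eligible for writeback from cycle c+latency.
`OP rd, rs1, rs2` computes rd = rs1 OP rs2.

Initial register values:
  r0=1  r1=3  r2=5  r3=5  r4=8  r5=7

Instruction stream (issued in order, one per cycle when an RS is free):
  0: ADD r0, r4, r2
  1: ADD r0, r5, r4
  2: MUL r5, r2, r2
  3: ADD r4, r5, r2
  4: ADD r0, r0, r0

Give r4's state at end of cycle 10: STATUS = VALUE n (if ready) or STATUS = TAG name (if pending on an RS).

cycle 1: issue ADD r0<-Add1 // r0:Add1,r1:3,r2:5,r3:5,r4:8,r5:7
cycle 2: issue ADD r0<-Add2 // r0:Add2,r1:3,r2:5,r3:5,r4:8,r5:7
cycle 3: CDB Add1=13; issue MUL r5<-Mul1 // r0:Add2,r1:3,r2:5,r3:5,r4:8,r5:Mul1
cycle 4: CDB Add2=15; issue ADD r4<-Add1 // r0:15,r1:3,r2:5,r3:5,r4:Add1,r5:Mul1
cycle 5: issue ADD r0<-Add2 // r0:Add2,r1:3,r2:5,r3:5,r4:Add1,r5:Mul1
cycle 6: - // r0:Add2,r1:3,r2:5,r3:5,r4:Add1,r5:Mul1
cycle 7: CDB Add2=30 // r0:30,r1:3,r2:5,r3:5,r4:Add1,r5:Mul1
cycle 8: CDB Mul1=25 // r0:30,r1:3,r2:5,r3:5,r4:Add1,r5:25
cycle 9: - // r0:30,r1:3,r2:5,r3:5,r4:Add1,r5:25
cycle 10: CDB Add1=30 // r0:30,r1:3,r2:5,r3:5,r4:30,r5:25

STATUS = VALUE 30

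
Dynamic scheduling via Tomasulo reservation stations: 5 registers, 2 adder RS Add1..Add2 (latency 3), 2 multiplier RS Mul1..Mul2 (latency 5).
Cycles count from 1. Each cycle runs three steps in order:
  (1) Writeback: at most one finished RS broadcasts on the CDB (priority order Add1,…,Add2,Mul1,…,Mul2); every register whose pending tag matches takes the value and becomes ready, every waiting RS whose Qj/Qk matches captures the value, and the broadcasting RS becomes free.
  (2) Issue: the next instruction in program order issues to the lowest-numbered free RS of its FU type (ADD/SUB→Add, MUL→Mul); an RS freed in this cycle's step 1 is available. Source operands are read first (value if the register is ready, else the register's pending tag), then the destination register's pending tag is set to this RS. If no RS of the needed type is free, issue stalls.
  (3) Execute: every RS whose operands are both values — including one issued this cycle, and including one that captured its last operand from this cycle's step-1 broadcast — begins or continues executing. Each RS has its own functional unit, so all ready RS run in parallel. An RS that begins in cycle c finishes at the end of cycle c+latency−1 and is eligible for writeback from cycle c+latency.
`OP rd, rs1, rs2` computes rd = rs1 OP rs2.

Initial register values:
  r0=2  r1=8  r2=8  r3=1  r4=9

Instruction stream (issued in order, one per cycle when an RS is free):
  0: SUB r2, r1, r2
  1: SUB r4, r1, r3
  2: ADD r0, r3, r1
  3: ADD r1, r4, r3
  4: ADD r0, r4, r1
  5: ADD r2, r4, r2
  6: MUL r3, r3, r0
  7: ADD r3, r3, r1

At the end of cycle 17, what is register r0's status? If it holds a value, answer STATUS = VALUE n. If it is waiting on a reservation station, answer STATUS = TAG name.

  c1: issue SUB r2<-Add1  regs: r0:2,r1:8,r2:Add1,r3:1,r4:9
  c2: issue SUB r4<-Add2  regs: r0:2,r1:8,r2:Add1,r3:1,r4:Add2
  c3: stall  regs: r0:2,r1:8,r2:Add1,r3:1,r4:Add2
  c4: CDB Add1=0; issue ADD r0<-Add1  regs: r0:Add1,r1:8,r2:0,r3:1,r4:Add2
  c5: CDB Add2=7; issue ADD r1<-Add2  regs: r0:Add1,r1:Add2,r2:0,r3:1,r4:7
  c6: stall  regs: r0:Add1,r1:Add2,r2:0,r3:1,r4:7
  c7: CDB Add1=9; issue ADD r0<-Add1  regs: r0:Add1,r1:Add2,r2:0,r3:1,r4:7
  c8: CDB Add2=8; issue ADD r2<-Add2  regs: r0:Add1,r1:8,r2:Add2,r3:1,r4:7
  c9: issue MUL r3<-Mul1  regs: r0:Add1,r1:8,r2:Add2,r3:Mul1,r4:7
  c10: stall  regs: r0:Add1,r1:8,r2:Add2,r3:Mul1,r4:7
  c11: CDB Add1=15; issue ADD r3<-Add1  regs: r0:15,r1:8,r2:Add2,r3:Add1,r4:7
  c12: CDB Add2=7  regs: r0:15,r1:8,r2:7,r3:Add1,r4:7
  c13: -  regs: r0:15,r1:8,r2:7,r3:Add1,r4:7
  c14: -  regs: r0:15,r1:8,r2:7,r3:Add1,r4:7
  c15: -  regs: r0:15,r1:8,r2:7,r3:Add1,r4:7
  c16: CDB Mul1=15  regs: r0:15,r1:8,r2:7,r3:Add1,r4:7
  c17: -  regs: r0:15,r1:8,r2:7,r3:Add1,r4:7

STATUS = VALUE 15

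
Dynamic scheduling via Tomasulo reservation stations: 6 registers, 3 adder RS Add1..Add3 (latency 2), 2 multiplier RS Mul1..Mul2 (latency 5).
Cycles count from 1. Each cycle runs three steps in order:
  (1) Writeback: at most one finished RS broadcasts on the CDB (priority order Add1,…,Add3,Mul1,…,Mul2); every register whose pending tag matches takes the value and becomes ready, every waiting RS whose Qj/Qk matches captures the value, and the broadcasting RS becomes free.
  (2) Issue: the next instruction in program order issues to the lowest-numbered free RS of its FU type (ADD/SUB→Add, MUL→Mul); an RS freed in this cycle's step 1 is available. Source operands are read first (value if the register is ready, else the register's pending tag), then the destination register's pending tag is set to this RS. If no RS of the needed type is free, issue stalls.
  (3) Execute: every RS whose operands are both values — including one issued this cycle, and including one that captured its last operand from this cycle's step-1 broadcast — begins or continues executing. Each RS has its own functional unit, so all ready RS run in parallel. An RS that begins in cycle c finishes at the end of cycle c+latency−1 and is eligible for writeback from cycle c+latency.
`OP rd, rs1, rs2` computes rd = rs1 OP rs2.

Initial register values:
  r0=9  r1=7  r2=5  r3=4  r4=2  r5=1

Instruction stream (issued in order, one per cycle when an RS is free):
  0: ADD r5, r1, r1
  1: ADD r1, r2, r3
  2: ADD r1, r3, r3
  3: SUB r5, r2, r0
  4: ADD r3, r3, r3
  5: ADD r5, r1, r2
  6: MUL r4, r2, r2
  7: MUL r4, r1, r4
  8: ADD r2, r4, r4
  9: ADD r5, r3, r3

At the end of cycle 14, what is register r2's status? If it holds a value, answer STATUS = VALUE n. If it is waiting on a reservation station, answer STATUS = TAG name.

  c1: issue ADD r5<-Add1  regs: r0:9,r1:7,r2:5,r3:4,r4:2,r5:Add1
  c2: issue ADD r1<-Add2  regs: r0:9,r1:Add2,r2:5,r3:4,r4:2,r5:Add1
  c3: CDB Add1=14; issue ADD r1<-Add1  regs: r0:9,r1:Add1,r2:5,r3:4,r4:2,r5:14
  c4: CDB Add2=9; issue SUB r5<-Add2  regs: r0:9,r1:Add1,r2:5,r3:4,r4:2,r5:Add2
  c5: CDB Add1=8; issue ADD r3<-Add1  regs: r0:9,r1:8,r2:5,r3:Add1,r4:2,r5:Add2
  c6: CDB Add2=-4; issue ADD r5<-Add2  regs: r0:9,r1:8,r2:5,r3:Add1,r4:2,r5:Add2
  c7: CDB Add1=8; issue MUL r4<-Mul1  regs: r0:9,r1:8,r2:5,r3:8,r4:Mul1,r5:Add2
  c8: CDB Add2=13; issue MUL r4<-Mul2  regs: r0:9,r1:8,r2:5,r3:8,r4:Mul2,r5:13
  c9: issue ADD r2<-Add1  regs: r0:9,r1:8,r2:Add1,r3:8,r4:Mul2,r5:13
  c10: issue ADD r5<-Add2  regs: r0:9,r1:8,r2:Add1,r3:8,r4:Mul2,r5:Add2
  c11: -  regs: r0:9,r1:8,r2:Add1,r3:8,r4:Mul2,r5:Add2
  c12: CDB Add2=16  regs: r0:9,r1:8,r2:Add1,r3:8,r4:Mul2,r5:16
  c13: CDB Mul1=25  regs: r0:9,r1:8,r2:Add1,r3:8,r4:Mul2,r5:16
  c14: -  regs: r0:9,r1:8,r2:Add1,r3:8,r4:Mul2,r5:16

STATUS = TAG Add1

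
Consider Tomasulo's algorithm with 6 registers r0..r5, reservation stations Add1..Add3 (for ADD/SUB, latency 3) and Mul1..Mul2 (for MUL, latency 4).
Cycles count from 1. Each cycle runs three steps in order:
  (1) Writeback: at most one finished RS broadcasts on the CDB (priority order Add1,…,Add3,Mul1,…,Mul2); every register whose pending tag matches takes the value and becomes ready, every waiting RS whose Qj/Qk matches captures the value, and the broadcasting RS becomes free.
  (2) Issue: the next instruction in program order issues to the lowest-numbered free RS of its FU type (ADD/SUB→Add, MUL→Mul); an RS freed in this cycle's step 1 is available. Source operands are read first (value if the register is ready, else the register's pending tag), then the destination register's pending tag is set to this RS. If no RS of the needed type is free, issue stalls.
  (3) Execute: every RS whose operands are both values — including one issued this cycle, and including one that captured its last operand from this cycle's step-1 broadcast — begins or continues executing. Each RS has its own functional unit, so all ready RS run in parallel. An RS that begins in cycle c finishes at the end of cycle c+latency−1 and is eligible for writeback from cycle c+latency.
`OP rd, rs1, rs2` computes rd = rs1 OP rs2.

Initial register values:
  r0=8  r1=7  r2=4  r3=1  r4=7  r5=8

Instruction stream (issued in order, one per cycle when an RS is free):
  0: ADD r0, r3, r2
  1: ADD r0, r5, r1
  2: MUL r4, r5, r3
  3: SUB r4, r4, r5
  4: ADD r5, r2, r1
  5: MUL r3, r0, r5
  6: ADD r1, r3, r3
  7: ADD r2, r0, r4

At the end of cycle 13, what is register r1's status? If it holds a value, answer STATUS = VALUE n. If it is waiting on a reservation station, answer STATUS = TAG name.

STATUS = TAG Add3

cycle 1: issue ADD r0<-Add1 // r0:Add1,r1:7,r2:4,r3:1,r4:7,r5:8
cycle 2: issue ADD r0<-Add2 // r0:Add2,r1:7,r2:4,r3:1,r4:7,r5:8
cycle 3: issue MUL r4<-Mul1 // r0:Add2,r1:7,r2:4,r3:1,r4:Mul1,r5:8
cycle 4: CDB Add1=5; issue SUB r4<-Add1 // r0:Add2,r1:7,r2:4,r3:1,r4:Add1,r5:8
cycle 5: CDB Add2=15; issue ADD r5<-Add2 // r0:15,r1:7,r2:4,r3:1,r4:Add1,r5:Add2
cycle 6: issue MUL r3<-Mul2 // r0:15,r1:7,r2:4,r3:Mul2,r4:Add1,r5:Add2
cycle 7: CDB Mul1=8; issue ADD r1<-Add3 // r0:15,r1:Add3,r2:4,r3:Mul2,r4:Add1,r5:Add2
cycle 8: CDB Add2=11; issue ADD r2<-Add2 // r0:15,r1:Add3,r2:Add2,r3:Mul2,r4:Add1,r5:11
cycle 9: - // r0:15,r1:Add3,r2:Add2,r3:Mul2,r4:Add1,r5:11
cycle 10: CDB Add1=0 // r0:15,r1:Add3,r2:Add2,r3:Mul2,r4:0,r5:11
cycle 11: - // r0:15,r1:Add3,r2:Add2,r3:Mul2,r4:0,r5:11
cycle 12: CDB Mul2=165 // r0:15,r1:Add3,r2:Add2,r3:165,r4:0,r5:11
cycle 13: CDB Add2=15 // r0:15,r1:Add3,r2:15,r3:165,r4:0,r5:11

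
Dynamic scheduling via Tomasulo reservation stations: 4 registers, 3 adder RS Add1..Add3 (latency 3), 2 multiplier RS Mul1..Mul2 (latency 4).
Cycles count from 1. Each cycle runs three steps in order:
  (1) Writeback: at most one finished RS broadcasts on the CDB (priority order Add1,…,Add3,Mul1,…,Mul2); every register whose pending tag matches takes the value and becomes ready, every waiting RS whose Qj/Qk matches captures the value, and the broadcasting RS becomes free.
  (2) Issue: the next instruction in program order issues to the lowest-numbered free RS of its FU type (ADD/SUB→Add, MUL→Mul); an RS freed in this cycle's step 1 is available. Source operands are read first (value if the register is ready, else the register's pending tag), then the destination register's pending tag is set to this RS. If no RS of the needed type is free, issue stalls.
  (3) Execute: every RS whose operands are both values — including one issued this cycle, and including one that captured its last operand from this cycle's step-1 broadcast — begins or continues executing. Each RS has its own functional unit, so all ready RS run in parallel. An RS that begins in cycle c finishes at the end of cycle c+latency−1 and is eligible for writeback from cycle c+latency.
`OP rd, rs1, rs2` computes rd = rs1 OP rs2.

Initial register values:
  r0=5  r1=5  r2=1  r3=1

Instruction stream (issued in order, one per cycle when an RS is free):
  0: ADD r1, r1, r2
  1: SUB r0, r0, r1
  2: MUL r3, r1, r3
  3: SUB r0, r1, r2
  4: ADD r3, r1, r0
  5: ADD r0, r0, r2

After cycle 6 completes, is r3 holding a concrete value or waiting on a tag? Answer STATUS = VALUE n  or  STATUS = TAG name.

c1: issue ADD r1<-Add1 | r0:5,r1:Add1,r2:1,r3:1
c2: issue SUB r0<-Add2 | r0:Add2,r1:Add1,r2:1,r3:1
c3: issue MUL r3<-Mul1 | r0:Add2,r1:Add1,r2:1,r3:Mul1
c4: CDB Add1=6; issue SUB r0<-Add1 | r0:Add1,r1:6,r2:1,r3:Mul1
c5: issue ADD r3<-Add3 | r0:Add1,r1:6,r2:1,r3:Add3
c6: stall | r0:Add1,r1:6,r2:1,r3:Add3

STATUS = TAG Add3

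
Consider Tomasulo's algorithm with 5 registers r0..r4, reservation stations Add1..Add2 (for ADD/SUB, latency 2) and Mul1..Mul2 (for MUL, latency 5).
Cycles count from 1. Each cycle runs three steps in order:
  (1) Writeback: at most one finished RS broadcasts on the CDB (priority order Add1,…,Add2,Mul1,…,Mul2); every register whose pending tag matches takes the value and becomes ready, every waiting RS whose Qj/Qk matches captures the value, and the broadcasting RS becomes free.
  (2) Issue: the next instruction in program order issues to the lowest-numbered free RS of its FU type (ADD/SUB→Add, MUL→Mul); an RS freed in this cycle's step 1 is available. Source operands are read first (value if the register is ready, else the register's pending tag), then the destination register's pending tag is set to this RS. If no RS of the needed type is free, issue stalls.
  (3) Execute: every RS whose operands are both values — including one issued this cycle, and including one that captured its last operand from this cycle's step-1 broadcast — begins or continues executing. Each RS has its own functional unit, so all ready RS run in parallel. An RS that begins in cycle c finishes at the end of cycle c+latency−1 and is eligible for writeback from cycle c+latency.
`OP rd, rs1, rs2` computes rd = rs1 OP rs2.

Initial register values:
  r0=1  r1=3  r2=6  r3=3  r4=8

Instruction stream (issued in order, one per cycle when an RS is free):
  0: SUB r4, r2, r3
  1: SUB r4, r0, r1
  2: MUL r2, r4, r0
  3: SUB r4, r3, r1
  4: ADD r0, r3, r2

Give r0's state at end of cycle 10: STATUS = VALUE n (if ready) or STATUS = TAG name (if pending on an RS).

cycle 1: issue SUB r4<-Add1 // r0:1,r1:3,r2:6,r3:3,r4:Add1
cycle 2: issue SUB r4<-Add2 // r0:1,r1:3,r2:6,r3:3,r4:Add2
cycle 3: CDB Add1=3; issue MUL r2<-Mul1 // r0:1,r1:3,r2:Mul1,r3:3,r4:Add2
cycle 4: CDB Add2=-2; issue SUB r4<-Add1 // r0:1,r1:3,r2:Mul1,r3:3,r4:Add1
cycle 5: issue ADD r0<-Add2 // r0:Add2,r1:3,r2:Mul1,r3:3,r4:Add1
cycle 6: CDB Add1=0 // r0:Add2,r1:3,r2:Mul1,r3:3,r4:0
cycle 7: - // r0:Add2,r1:3,r2:Mul1,r3:3,r4:0
cycle 8: - // r0:Add2,r1:3,r2:Mul1,r3:3,r4:0
cycle 9: CDB Mul1=-2 // r0:Add2,r1:3,r2:-2,r3:3,r4:0
cycle 10: - // r0:Add2,r1:3,r2:-2,r3:3,r4:0

STATUS = TAG Add2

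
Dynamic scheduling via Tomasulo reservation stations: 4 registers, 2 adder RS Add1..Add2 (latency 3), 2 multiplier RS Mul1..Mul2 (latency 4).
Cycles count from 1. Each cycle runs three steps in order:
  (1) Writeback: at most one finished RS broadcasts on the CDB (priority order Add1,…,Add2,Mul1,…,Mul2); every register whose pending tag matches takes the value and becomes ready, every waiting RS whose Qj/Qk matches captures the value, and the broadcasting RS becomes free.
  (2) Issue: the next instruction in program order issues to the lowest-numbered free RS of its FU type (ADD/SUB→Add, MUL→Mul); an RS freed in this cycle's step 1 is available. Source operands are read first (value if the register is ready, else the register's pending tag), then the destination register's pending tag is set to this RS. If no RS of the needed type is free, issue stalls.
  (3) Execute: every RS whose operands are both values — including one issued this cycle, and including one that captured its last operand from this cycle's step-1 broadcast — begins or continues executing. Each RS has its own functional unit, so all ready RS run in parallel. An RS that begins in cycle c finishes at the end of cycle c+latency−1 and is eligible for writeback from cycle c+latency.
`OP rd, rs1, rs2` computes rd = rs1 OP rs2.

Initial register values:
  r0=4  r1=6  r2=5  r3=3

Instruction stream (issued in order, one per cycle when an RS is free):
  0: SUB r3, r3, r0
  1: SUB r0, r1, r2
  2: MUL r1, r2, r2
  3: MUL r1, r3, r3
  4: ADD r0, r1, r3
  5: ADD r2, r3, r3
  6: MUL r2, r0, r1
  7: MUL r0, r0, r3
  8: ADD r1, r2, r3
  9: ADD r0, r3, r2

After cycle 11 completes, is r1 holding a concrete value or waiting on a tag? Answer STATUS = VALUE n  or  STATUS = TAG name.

c1: issue SUB r3<-Add1 | r0:4,r1:6,r2:5,r3:Add1
c2: issue SUB r0<-Add2 | r0:Add2,r1:6,r2:5,r3:Add1
c3: issue MUL r1<-Mul1 | r0:Add2,r1:Mul1,r2:5,r3:Add1
c4: CDB Add1=-1; issue MUL r1<-Mul2 | r0:Add2,r1:Mul2,r2:5,r3:-1
c5: CDB Add2=1; issue ADD r0<-Add1 | r0:Add1,r1:Mul2,r2:5,r3:-1
c6: issue ADD r2<-Add2 | r0:Add1,r1:Mul2,r2:Add2,r3:-1
c7: CDB Mul1=25; issue MUL r2<-Mul1 | r0:Add1,r1:Mul2,r2:Mul1,r3:-1
c8: CDB Mul2=1; issue MUL r0<-Mul2 | r0:Mul2,r1:1,r2:Mul1,r3:-1
c9: CDB Add2=-2; issue ADD r1<-Add2 | r0:Mul2,r1:Add2,r2:Mul1,r3:-1
c10: stall | r0:Mul2,r1:Add2,r2:Mul1,r3:-1
c11: CDB Add1=0; issue ADD r0<-Add1 | r0:Add1,r1:Add2,r2:Mul1,r3:-1

STATUS = TAG Add2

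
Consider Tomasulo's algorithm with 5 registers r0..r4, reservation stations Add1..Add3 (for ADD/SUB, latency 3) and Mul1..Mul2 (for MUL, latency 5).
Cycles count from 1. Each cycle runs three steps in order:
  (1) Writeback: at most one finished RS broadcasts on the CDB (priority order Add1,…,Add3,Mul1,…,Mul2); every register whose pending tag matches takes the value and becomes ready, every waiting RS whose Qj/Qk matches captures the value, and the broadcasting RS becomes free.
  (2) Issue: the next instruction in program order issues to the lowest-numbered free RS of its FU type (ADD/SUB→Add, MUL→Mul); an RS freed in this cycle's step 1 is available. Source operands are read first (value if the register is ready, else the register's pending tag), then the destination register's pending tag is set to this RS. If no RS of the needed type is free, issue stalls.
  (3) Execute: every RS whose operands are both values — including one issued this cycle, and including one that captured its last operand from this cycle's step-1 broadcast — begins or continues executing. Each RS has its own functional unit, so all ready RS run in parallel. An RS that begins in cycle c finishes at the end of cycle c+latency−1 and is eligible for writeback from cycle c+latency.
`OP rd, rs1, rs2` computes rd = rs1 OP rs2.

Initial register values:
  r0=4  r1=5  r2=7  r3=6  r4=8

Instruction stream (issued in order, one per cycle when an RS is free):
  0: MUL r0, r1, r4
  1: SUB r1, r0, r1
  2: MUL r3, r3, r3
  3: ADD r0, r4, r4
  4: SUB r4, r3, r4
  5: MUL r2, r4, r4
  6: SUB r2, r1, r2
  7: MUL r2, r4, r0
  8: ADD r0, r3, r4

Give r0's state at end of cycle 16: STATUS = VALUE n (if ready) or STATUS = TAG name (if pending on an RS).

STATUS = VALUE 64

cycle 1: issue MUL r0<-Mul1 // r0:Mul1,r1:5,r2:7,r3:6,r4:8
cycle 2: issue SUB r1<-Add1 // r0:Mul1,r1:Add1,r2:7,r3:6,r4:8
cycle 3: issue MUL r3<-Mul2 // r0:Mul1,r1:Add1,r2:7,r3:Mul2,r4:8
cycle 4: issue ADD r0<-Add2 // r0:Add2,r1:Add1,r2:7,r3:Mul2,r4:8
cycle 5: issue SUB r4<-Add3 // r0:Add2,r1:Add1,r2:7,r3:Mul2,r4:Add3
cycle 6: CDB Mul1=40; issue MUL r2<-Mul1 // r0:Add2,r1:Add1,r2:Mul1,r3:Mul2,r4:Add3
cycle 7: CDB Add2=16; issue SUB r2<-Add2 // r0:16,r1:Add1,r2:Add2,r3:Mul2,r4:Add3
cycle 8: CDB Mul2=36; issue MUL r2<-Mul2 // r0:16,r1:Add1,r2:Mul2,r3:36,r4:Add3
cycle 9: CDB Add1=35; issue ADD r0<-Add1 // r0:Add1,r1:35,r2:Mul2,r3:36,r4:Add3
cycle 10: - // r0:Add1,r1:35,r2:Mul2,r3:36,r4:Add3
cycle 11: CDB Add3=28 // r0:Add1,r1:35,r2:Mul2,r3:36,r4:28
cycle 12: - // r0:Add1,r1:35,r2:Mul2,r3:36,r4:28
cycle 13: - // r0:Add1,r1:35,r2:Mul2,r3:36,r4:28
cycle 14: CDB Add1=64 // r0:64,r1:35,r2:Mul2,r3:36,r4:28
cycle 15: - // r0:64,r1:35,r2:Mul2,r3:36,r4:28
cycle 16: CDB Mul1=784 // r0:64,r1:35,r2:Mul2,r3:36,r4:28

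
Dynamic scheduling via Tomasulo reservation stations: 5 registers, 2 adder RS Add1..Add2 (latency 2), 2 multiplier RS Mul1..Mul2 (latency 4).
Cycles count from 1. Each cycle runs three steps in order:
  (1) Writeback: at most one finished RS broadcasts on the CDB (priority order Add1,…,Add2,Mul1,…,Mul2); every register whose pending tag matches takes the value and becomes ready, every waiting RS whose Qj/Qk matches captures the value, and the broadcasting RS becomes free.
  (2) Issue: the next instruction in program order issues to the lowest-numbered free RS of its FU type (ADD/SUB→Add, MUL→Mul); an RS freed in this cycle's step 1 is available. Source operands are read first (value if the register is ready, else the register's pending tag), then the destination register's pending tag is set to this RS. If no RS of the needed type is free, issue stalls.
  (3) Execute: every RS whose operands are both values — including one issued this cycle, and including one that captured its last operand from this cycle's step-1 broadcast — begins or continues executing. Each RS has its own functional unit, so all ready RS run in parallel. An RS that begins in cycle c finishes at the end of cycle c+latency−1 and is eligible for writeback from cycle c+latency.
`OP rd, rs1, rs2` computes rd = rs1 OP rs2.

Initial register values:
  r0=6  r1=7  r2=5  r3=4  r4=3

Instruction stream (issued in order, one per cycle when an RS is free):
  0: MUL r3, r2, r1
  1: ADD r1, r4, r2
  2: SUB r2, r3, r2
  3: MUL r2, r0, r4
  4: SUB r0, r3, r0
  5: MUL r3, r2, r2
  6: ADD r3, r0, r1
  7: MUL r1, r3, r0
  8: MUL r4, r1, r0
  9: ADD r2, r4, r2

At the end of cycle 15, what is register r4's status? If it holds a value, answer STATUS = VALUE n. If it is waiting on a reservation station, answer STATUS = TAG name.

cycle 1: issue MUL r3<-Mul1 // r0:6,r1:7,r2:5,r3:Mul1,r4:3
cycle 2: issue ADD r1<-Add1 // r0:6,r1:Add1,r2:5,r3:Mul1,r4:3
cycle 3: issue SUB r2<-Add2 // r0:6,r1:Add1,r2:Add2,r3:Mul1,r4:3
cycle 4: CDB Add1=8; issue MUL r2<-Mul2 // r0:6,r1:8,r2:Mul2,r3:Mul1,r4:3
cycle 5: CDB Mul1=35; issue SUB r0<-Add1 // r0:Add1,r1:8,r2:Mul2,r3:35,r4:3
cycle 6: issue MUL r3<-Mul1 // r0:Add1,r1:8,r2:Mul2,r3:Mul1,r4:3
cycle 7: CDB Add1=29; issue ADD r3<-Add1 // r0:29,r1:8,r2:Mul2,r3:Add1,r4:3
cycle 8: CDB Add2=30; stall // r0:29,r1:8,r2:Mul2,r3:Add1,r4:3
cycle 9: CDB Add1=37; stall // r0:29,r1:8,r2:Mul2,r3:37,r4:3
cycle 10: CDB Mul2=18; issue MUL r1<-Mul2 // r0:29,r1:Mul2,r2:18,r3:37,r4:3
cycle 11: stall // r0:29,r1:Mul2,r2:18,r3:37,r4:3
cycle 12: stall // r0:29,r1:Mul2,r2:18,r3:37,r4:3
cycle 13: stall // r0:29,r1:Mul2,r2:18,r3:37,r4:3
cycle 14: CDB Mul1=324; issue MUL r4<-Mul1 // r0:29,r1:Mul2,r2:18,r3:37,r4:Mul1
cycle 15: CDB Mul2=1073; issue ADD r2<-Add1 // r0:29,r1:1073,r2:Add1,r3:37,r4:Mul1

STATUS = TAG Mul1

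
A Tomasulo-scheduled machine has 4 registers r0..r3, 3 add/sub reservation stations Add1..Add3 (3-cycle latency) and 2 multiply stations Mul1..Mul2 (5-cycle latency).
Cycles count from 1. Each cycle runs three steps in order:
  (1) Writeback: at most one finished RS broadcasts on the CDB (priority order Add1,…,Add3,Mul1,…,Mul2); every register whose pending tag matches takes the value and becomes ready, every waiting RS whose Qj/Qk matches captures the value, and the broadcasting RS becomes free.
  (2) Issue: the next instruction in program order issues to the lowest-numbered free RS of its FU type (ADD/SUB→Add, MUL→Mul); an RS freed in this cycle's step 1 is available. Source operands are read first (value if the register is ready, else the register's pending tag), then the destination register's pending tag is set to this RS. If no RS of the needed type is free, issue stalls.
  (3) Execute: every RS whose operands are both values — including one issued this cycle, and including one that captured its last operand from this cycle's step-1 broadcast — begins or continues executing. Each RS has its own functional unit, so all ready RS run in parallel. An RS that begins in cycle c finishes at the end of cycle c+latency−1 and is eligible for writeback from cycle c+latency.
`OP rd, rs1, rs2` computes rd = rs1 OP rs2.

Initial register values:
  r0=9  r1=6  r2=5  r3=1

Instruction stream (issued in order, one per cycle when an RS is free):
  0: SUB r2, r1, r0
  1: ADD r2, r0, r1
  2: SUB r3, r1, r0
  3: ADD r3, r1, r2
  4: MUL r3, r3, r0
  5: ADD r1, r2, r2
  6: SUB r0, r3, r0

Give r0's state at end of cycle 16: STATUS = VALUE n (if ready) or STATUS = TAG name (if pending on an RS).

c1: issue SUB r2<-Add1 | r0:9,r1:6,r2:Add1,r3:1
c2: issue ADD r2<-Add2 | r0:9,r1:6,r2:Add2,r3:1
c3: issue SUB r3<-Add3 | r0:9,r1:6,r2:Add2,r3:Add3
c4: CDB Add1=-3; issue ADD r3<-Add1 | r0:9,r1:6,r2:Add2,r3:Add1
c5: CDB Add2=15; issue MUL r3<-Mul1 | r0:9,r1:6,r2:15,r3:Mul1
c6: CDB Add3=-3; issue ADD r1<-Add2 | r0:9,r1:Add2,r2:15,r3:Mul1
c7: issue SUB r0<-Add3 | r0:Add3,r1:Add2,r2:15,r3:Mul1
c8: CDB Add1=21 | r0:Add3,r1:Add2,r2:15,r3:Mul1
c9: CDB Add2=30 | r0:Add3,r1:30,r2:15,r3:Mul1
c10: - | r0:Add3,r1:30,r2:15,r3:Mul1
c11: - | r0:Add3,r1:30,r2:15,r3:Mul1
c12: - | r0:Add3,r1:30,r2:15,r3:Mul1
c13: CDB Mul1=189 | r0:Add3,r1:30,r2:15,r3:189
c14: - | r0:Add3,r1:30,r2:15,r3:189
c15: - | r0:Add3,r1:30,r2:15,r3:189
c16: CDB Add3=180 | r0:180,r1:30,r2:15,r3:189

STATUS = VALUE 180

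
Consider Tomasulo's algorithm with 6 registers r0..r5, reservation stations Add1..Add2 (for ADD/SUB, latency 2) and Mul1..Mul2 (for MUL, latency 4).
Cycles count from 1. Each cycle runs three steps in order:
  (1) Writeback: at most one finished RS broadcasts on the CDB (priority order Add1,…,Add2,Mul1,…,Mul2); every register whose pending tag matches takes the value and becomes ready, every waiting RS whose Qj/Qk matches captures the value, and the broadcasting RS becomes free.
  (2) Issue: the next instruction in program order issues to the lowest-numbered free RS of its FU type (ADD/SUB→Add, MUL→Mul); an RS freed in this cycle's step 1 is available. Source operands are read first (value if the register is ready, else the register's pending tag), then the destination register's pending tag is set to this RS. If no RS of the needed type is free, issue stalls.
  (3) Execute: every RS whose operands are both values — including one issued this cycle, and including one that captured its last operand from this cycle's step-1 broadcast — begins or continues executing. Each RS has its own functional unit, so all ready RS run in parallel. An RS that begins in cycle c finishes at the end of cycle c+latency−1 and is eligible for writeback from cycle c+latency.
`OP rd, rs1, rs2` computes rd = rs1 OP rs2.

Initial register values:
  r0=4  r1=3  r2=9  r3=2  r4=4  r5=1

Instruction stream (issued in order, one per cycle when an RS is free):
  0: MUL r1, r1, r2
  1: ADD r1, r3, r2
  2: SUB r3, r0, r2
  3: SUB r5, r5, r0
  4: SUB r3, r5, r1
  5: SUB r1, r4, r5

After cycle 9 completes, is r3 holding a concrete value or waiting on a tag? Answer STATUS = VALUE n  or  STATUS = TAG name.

cycle 1: issue MUL r1<-Mul1 // r0:4,r1:Mul1,r2:9,r3:2,r4:4,r5:1
cycle 2: issue ADD r1<-Add1 // r0:4,r1:Add1,r2:9,r3:2,r4:4,r5:1
cycle 3: issue SUB r3<-Add2 // r0:4,r1:Add1,r2:9,r3:Add2,r4:4,r5:1
cycle 4: CDB Add1=11; issue SUB r5<-Add1 // r0:4,r1:11,r2:9,r3:Add2,r4:4,r5:Add1
cycle 5: CDB Add2=-5; issue SUB r3<-Add2 // r0:4,r1:11,r2:9,r3:Add2,r4:4,r5:Add1
cycle 6: CDB Add1=-3; issue SUB r1<-Add1 // r0:4,r1:Add1,r2:9,r3:Add2,r4:4,r5:-3
cycle 7: CDB Mul1=27 // r0:4,r1:Add1,r2:9,r3:Add2,r4:4,r5:-3
cycle 8: CDB Add1=7 // r0:4,r1:7,r2:9,r3:Add2,r4:4,r5:-3
cycle 9: CDB Add2=-14 // r0:4,r1:7,r2:9,r3:-14,r4:4,r5:-3

STATUS = VALUE -14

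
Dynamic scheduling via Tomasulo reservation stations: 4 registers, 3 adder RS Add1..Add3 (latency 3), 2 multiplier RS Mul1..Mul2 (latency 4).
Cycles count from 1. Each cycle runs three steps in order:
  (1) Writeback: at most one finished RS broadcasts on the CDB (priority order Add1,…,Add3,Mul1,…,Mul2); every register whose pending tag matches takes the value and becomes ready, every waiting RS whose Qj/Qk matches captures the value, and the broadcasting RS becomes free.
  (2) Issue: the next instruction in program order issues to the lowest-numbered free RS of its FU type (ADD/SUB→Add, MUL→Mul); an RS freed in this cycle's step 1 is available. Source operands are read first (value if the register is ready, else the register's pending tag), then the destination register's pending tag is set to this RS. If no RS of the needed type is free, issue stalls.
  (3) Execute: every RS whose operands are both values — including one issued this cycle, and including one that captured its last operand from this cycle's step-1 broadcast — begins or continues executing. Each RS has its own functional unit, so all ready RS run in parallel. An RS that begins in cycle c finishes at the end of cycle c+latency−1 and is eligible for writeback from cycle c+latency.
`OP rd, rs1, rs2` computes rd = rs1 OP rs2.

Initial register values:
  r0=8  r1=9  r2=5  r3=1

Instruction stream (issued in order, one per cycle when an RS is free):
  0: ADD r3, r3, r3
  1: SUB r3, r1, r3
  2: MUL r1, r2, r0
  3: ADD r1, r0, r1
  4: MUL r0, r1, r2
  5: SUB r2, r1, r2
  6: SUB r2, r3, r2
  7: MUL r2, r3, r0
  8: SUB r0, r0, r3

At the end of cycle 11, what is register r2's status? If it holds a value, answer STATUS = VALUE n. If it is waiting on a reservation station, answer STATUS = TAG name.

cycle 1: issue ADD r3<-Add1 // r0:8,r1:9,r2:5,r3:Add1
cycle 2: issue SUB r3<-Add2 // r0:8,r1:9,r2:5,r3:Add2
cycle 3: issue MUL r1<-Mul1 // r0:8,r1:Mul1,r2:5,r3:Add2
cycle 4: CDB Add1=2; issue ADD r1<-Add1 // r0:8,r1:Add1,r2:5,r3:Add2
cycle 5: issue MUL r0<-Mul2 // r0:Mul2,r1:Add1,r2:5,r3:Add2
cycle 6: issue SUB r2<-Add3 // r0:Mul2,r1:Add1,r2:Add3,r3:Add2
cycle 7: CDB Add2=7; issue SUB r2<-Add2 // r0:Mul2,r1:Add1,r2:Add2,r3:7
cycle 8: CDB Mul1=40; issue MUL r2<-Mul1 // r0:Mul2,r1:Add1,r2:Mul1,r3:7
cycle 9: stall // r0:Mul2,r1:Add1,r2:Mul1,r3:7
cycle 10: stall // r0:Mul2,r1:Add1,r2:Mul1,r3:7
cycle 11: CDB Add1=48; issue SUB r0<-Add1 // r0:Add1,r1:48,r2:Mul1,r3:7

STATUS = TAG Mul1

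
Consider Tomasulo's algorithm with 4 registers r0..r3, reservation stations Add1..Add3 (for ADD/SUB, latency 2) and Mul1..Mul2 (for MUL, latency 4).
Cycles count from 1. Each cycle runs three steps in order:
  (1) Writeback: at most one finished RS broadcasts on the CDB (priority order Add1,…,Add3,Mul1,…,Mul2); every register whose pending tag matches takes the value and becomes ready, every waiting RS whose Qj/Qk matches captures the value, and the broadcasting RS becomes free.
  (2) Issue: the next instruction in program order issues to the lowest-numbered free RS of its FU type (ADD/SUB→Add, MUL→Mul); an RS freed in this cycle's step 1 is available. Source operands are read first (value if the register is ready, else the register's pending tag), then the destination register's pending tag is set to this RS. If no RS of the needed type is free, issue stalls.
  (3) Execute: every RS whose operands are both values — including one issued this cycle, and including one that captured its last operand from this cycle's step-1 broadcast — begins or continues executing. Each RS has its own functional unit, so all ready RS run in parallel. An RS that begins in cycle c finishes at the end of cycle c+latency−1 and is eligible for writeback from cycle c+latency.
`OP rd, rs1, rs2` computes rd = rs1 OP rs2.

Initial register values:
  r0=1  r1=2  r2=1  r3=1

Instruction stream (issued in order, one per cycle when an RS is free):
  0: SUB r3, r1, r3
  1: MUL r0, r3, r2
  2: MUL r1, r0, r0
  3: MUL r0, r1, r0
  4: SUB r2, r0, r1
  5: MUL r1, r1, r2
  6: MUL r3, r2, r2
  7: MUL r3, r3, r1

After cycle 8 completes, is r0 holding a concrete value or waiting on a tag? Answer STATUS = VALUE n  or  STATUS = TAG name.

c1: issue SUB r3<-Add1 | r0:1,r1:2,r2:1,r3:Add1
c2: issue MUL r0<-Mul1 | r0:Mul1,r1:2,r2:1,r3:Add1
c3: CDB Add1=1; issue MUL r1<-Mul2 | r0:Mul1,r1:Mul2,r2:1,r3:1
c4: stall | r0:Mul1,r1:Mul2,r2:1,r3:1
c5: stall | r0:Mul1,r1:Mul2,r2:1,r3:1
c6: stall | r0:Mul1,r1:Mul2,r2:1,r3:1
c7: CDB Mul1=1; issue MUL r0<-Mul1 | r0:Mul1,r1:Mul2,r2:1,r3:1
c8: issue SUB r2<-Add1 | r0:Mul1,r1:Mul2,r2:Add1,r3:1

STATUS = TAG Mul1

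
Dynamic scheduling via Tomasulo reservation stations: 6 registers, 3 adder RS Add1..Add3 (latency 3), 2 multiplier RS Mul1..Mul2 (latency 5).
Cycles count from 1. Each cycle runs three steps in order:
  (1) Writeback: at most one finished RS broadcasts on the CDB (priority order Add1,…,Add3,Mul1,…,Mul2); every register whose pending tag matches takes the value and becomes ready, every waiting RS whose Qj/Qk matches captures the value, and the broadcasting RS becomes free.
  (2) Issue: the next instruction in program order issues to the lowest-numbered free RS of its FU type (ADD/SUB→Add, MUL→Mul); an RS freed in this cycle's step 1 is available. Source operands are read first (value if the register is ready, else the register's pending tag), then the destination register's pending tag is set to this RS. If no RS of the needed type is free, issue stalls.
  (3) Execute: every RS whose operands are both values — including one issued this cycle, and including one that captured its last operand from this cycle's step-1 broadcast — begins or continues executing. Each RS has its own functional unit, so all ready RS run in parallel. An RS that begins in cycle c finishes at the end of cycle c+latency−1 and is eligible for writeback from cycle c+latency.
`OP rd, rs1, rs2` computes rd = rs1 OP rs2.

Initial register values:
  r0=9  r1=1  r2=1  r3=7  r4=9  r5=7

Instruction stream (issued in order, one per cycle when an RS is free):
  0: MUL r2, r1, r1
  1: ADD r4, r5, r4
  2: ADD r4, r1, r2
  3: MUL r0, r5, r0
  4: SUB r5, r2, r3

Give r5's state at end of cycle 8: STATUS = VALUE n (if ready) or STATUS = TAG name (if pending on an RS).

  c1: issue MUL r2<-Mul1  regs: r0:9,r1:1,r2:Mul1,r3:7,r4:9,r5:7
  c2: issue ADD r4<-Add1  regs: r0:9,r1:1,r2:Mul1,r3:7,r4:Add1,r5:7
  c3: issue ADD r4<-Add2  regs: r0:9,r1:1,r2:Mul1,r3:7,r4:Add2,r5:7
  c4: issue MUL r0<-Mul2  regs: r0:Mul2,r1:1,r2:Mul1,r3:7,r4:Add2,r5:7
  c5: CDB Add1=16; issue SUB r5<-Add1  regs: r0:Mul2,r1:1,r2:Mul1,r3:7,r4:Add2,r5:Add1
  c6: CDB Mul1=1  regs: r0:Mul2,r1:1,r2:1,r3:7,r4:Add2,r5:Add1
  c7: -  regs: r0:Mul2,r1:1,r2:1,r3:7,r4:Add2,r5:Add1
  c8: -  regs: r0:Mul2,r1:1,r2:1,r3:7,r4:Add2,r5:Add1

STATUS = TAG Add1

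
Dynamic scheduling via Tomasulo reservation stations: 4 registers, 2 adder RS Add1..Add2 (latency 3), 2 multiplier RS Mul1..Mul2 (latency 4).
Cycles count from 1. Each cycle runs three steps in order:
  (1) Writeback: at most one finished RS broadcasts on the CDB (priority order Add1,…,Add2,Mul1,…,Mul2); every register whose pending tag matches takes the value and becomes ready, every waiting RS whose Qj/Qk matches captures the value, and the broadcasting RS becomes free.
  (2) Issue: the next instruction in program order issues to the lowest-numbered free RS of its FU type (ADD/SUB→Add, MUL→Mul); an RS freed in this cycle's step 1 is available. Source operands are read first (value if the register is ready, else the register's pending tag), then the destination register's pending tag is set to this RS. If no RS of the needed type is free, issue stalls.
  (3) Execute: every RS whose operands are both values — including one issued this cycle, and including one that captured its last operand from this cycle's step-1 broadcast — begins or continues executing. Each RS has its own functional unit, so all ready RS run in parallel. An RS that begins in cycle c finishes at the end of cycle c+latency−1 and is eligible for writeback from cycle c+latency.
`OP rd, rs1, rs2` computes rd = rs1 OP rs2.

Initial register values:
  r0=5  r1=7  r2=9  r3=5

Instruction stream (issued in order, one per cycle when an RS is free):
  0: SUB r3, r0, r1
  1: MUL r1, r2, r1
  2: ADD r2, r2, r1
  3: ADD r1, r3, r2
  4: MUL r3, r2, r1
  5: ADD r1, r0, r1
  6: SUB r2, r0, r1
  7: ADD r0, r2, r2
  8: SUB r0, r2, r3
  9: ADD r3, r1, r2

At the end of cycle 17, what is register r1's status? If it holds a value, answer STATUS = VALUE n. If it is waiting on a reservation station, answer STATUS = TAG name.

STATUS = VALUE 75

  c1: issue SUB r3<-Add1  regs: r0:5,r1:7,r2:9,r3:Add1
  c2: issue MUL r1<-Mul1  regs: r0:5,r1:Mul1,r2:9,r3:Add1
  c3: issue ADD r2<-Add2  regs: r0:5,r1:Mul1,r2:Add2,r3:Add1
  c4: CDB Add1=-2; issue ADD r1<-Add1  regs: r0:5,r1:Add1,r2:Add2,r3:-2
  c5: issue MUL r3<-Mul2  regs: r0:5,r1:Add1,r2:Add2,r3:Mul2
  c6: CDB Mul1=63; stall  regs: r0:5,r1:Add1,r2:Add2,r3:Mul2
  c7: stall  regs: r0:5,r1:Add1,r2:Add2,r3:Mul2
  c8: stall  regs: r0:5,r1:Add1,r2:Add2,r3:Mul2
  c9: CDB Add2=72; issue ADD r1<-Add2  regs: r0:5,r1:Add2,r2:72,r3:Mul2
  c10: stall  regs: r0:5,r1:Add2,r2:72,r3:Mul2
  c11: stall  regs: r0:5,r1:Add2,r2:72,r3:Mul2
  c12: CDB Add1=70; issue SUB r2<-Add1  regs: r0:5,r1:Add2,r2:Add1,r3:Mul2
  c13: stall  regs: r0:5,r1:Add2,r2:Add1,r3:Mul2
  c14: stall  regs: r0:5,r1:Add2,r2:Add1,r3:Mul2
  c15: CDB Add2=75; issue ADD r0<-Add2  regs: r0:Add2,r1:75,r2:Add1,r3:Mul2
  c16: CDB Mul2=5040; stall  regs: r0:Add2,r1:75,r2:Add1,r3:5040
  c17: stall  regs: r0:Add2,r1:75,r2:Add1,r3:5040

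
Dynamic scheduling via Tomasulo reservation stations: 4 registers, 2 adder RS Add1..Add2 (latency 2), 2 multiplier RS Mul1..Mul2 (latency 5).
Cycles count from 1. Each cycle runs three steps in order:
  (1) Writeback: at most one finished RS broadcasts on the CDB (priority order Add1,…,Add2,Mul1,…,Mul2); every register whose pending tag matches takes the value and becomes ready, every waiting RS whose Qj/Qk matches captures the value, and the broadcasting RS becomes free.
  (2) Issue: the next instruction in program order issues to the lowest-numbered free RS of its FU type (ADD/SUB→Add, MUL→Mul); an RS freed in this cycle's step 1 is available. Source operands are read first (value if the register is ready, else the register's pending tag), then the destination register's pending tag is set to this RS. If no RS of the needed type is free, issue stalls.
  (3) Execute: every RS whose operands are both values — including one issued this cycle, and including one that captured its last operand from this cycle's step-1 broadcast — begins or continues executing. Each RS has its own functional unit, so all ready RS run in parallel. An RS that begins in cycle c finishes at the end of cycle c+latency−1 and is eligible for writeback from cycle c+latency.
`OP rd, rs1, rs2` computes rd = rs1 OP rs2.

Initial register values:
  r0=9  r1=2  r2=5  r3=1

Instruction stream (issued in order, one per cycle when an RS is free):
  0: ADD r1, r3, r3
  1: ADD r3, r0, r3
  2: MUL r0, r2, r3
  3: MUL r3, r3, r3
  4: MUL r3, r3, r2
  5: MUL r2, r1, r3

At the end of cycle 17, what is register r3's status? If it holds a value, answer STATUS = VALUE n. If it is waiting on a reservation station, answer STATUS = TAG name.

STATUS = VALUE 500

c1: issue ADD r1<-Add1 | r0:9,r1:Add1,r2:5,r3:1
c2: issue ADD r3<-Add2 | r0:9,r1:Add1,r2:5,r3:Add2
c3: CDB Add1=2; issue MUL r0<-Mul1 | r0:Mul1,r1:2,r2:5,r3:Add2
c4: CDB Add2=10; issue MUL r3<-Mul2 | r0:Mul1,r1:2,r2:5,r3:Mul2
c5: stall | r0:Mul1,r1:2,r2:5,r3:Mul2
c6: stall | r0:Mul1,r1:2,r2:5,r3:Mul2
c7: stall | r0:Mul1,r1:2,r2:5,r3:Mul2
c8: stall | r0:Mul1,r1:2,r2:5,r3:Mul2
c9: CDB Mul1=50; issue MUL r3<-Mul1 | r0:50,r1:2,r2:5,r3:Mul1
c10: CDB Mul2=100; issue MUL r2<-Mul2 | r0:50,r1:2,r2:Mul2,r3:Mul1
c11: - | r0:50,r1:2,r2:Mul2,r3:Mul1
c12: - | r0:50,r1:2,r2:Mul2,r3:Mul1
c13: - | r0:50,r1:2,r2:Mul2,r3:Mul1
c14: - | r0:50,r1:2,r2:Mul2,r3:Mul1
c15: CDB Mul1=500 | r0:50,r1:2,r2:Mul2,r3:500
c16: - | r0:50,r1:2,r2:Mul2,r3:500
c17: - | r0:50,r1:2,r2:Mul2,r3:500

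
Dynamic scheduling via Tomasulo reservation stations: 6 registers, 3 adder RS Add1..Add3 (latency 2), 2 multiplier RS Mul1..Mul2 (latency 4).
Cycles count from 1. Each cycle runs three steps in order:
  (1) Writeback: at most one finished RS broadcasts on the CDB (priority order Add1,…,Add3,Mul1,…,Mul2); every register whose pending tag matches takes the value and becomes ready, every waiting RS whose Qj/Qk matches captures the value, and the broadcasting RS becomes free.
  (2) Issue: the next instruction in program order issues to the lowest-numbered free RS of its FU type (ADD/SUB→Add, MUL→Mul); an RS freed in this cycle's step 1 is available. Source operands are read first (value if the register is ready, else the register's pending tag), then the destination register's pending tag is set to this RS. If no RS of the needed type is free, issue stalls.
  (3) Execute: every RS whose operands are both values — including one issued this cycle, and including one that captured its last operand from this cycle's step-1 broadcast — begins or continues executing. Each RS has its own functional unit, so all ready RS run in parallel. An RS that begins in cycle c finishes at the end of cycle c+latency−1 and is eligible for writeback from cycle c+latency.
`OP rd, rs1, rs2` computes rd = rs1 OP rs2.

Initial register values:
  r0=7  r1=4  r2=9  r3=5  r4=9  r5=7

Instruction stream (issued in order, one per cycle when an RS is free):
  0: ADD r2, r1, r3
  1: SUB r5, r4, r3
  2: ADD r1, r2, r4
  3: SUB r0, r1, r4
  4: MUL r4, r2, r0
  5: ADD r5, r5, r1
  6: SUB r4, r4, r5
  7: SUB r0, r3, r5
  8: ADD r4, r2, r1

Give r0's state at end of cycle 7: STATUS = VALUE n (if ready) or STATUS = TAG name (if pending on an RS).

STATUS = VALUE 9

  c1: issue ADD r2<-Add1  regs: r0:7,r1:4,r2:Add1,r3:5,r4:9,r5:7
  c2: issue SUB r5<-Add2  regs: r0:7,r1:4,r2:Add1,r3:5,r4:9,r5:Add2
  c3: CDB Add1=9; issue ADD r1<-Add1  regs: r0:7,r1:Add1,r2:9,r3:5,r4:9,r5:Add2
  c4: CDB Add2=4; issue SUB r0<-Add2  regs: r0:Add2,r1:Add1,r2:9,r3:5,r4:9,r5:4
  c5: CDB Add1=18; issue MUL r4<-Mul1  regs: r0:Add2,r1:18,r2:9,r3:5,r4:Mul1,r5:4
  c6: issue ADD r5<-Add1  regs: r0:Add2,r1:18,r2:9,r3:5,r4:Mul1,r5:Add1
  c7: CDB Add2=9; issue SUB r4<-Add2  regs: r0:9,r1:18,r2:9,r3:5,r4:Add2,r5:Add1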